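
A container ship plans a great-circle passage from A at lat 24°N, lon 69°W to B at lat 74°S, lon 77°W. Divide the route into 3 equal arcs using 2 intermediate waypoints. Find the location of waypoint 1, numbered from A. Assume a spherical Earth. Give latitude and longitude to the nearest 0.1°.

Convert each endpoint to a unit vector on the sphere (x = cos φ cos λ, y = cos φ sin λ, z = sin φ).
The central angle between the endpoints is δ = arccos(p₁·p₂) ≈ 1.713 rad (98.1°).
Interpolate at f = 1/3 with slerp weights a = sin((1−f)δ)/sin δ ≈ 0.919, b = sin(fδ)/sin δ ≈ 0.546.
p = a·p₁ + b·p₂ ≈ (0.335, -0.930, -0.151); φ = arcsin(p_z) ≈ -8.69°, λ = atan2(p_y, p_x) ≈ -70.21°.

≈ lat 8.7°S, lon 70.2°W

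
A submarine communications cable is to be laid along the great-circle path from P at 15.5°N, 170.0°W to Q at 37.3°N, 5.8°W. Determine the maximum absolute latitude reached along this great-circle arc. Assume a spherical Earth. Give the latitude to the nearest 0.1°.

The great circle lies in the plane with unit normal n̂ = (p₁ × p₂)/|p₁ × p₂|.
Here n̂_z ≈ +0.255; the vertex latitude is φ_max = arccos|n̂_z| ≈ 75.2°.

≈ 75.2°N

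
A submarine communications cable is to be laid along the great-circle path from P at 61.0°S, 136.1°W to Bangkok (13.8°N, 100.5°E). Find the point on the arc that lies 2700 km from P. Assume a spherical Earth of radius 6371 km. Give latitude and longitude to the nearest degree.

Write both endpoints as unit vectors p₁, p₂ with components (cos φ cos λ, cos φ sin λ, sin φ).
The central angle between the endpoints is δ = arccos(p₁·p₂) ≈ 2.058 rad (117.9°). The total great-circle distance is δ·R ≈ 2.058 × 6371 ≈ 13109 km, so the target fraction is f = 2700/13109 ≈ 0.206.
Interpolate at f ≈ 0.206 with slerp weights a = sin((1−f)δ)/sin δ ≈ 1.129, b = sin(fδ)/sin δ ≈ 0.465.
p = a·p₁ + b·p₂ ≈ (-0.477, 0.065, -0.877); φ = arcsin(p_z) ≈ -61.24°, λ = atan2(p_y, p_x) ≈ 172.27°.

≈ 61°S, 172°E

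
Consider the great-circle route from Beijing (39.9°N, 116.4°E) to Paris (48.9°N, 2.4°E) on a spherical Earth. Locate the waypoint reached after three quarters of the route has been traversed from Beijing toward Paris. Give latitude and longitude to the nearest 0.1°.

Convert each endpoint to a unit vector on the sphere (x = cos φ cos λ, y = cos φ sin λ, z = sin φ).
The central angle between the endpoints is δ = arccos(p₁·p₂) ≈ 1.289 rad (73.8°).
Interpolate at f = 3/4 with slerp weights a = sin((1−f)δ)/sin δ ≈ 0.330, b = sin(fδ)/sin δ ≈ 0.857.
p = a·p₁ + b·p₂ ≈ (0.450, 0.250, 0.857); φ = arcsin(p_z) ≈ 59.00°, λ = atan2(p_y, p_x) ≈ 29.05°.

≈ (59.0°N, 29.1°E)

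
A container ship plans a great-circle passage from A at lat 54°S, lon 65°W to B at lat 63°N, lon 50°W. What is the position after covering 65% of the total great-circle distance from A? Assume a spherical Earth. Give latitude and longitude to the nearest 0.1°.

≈ lat 22.1°N, lon 57.0°W

Write both endpoints as unit vectors p₁, p₂ with components (cos φ cos λ, cos φ sin λ, sin φ).
The central angle between the endpoints is δ = arccos(p₁·p₂) ≈ 2.052 rad (117.6°).
Interpolate at f = 0.65 with slerp weights a = sin((1−f)δ)/sin δ ≈ 0.743, b = sin(fδ)/sin δ ≈ 1.097.
p = a·p₁ + b·p₂ ≈ (0.505, -0.777, 0.377); φ = arcsin(p_z) ≈ 22.12°, λ = atan2(p_y, p_x) ≈ -57.00°.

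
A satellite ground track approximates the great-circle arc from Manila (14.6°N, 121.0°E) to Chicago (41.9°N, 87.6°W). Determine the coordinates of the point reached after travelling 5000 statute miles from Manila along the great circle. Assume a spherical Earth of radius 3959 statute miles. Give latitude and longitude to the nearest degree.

Write both endpoints as unit vectors p₁, p₂ with components (cos φ cos λ, cos φ sin λ, sin φ).
The central angle between the endpoints is δ = arccos(p₁·p₂) ≈ 2.053 rad (117.6°). The total great-circle distance is δ·R ≈ 2.053 × 3959 ≈ 8129 mi, so the target fraction is f = 5000/8129 ≈ 0.615.
Interpolate at f ≈ 0.615 with slerp weights a = sin((1−f)δ)/sin δ ≈ 0.802, b = sin(fδ)/sin δ ≈ 1.076.
p = a·p₁ + b·p₂ ≈ (-0.366, -0.135, 0.921); φ = arcsin(p_z) ≈ 67.03°, λ = atan2(p_y, p_x) ≈ -159.83°.

≈ 67°N, 160°W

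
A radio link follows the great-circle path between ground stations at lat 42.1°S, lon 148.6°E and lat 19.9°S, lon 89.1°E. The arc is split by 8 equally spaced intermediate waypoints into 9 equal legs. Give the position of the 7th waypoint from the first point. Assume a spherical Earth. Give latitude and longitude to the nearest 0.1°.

≈ lat 27.0°S, lon 99.8°E

Convert each endpoint to a unit vector on the sphere (x = cos φ cos λ, y = cos φ sin λ, z = sin φ).
The central angle between the endpoints is δ = arccos(p₁·p₂) ≈ 0.949 rad (54.4°).
Interpolate at f = 7/9 with slerp weights a = sin((1−f)δ)/sin δ ≈ 0.258, b = sin(fδ)/sin δ ≈ 0.828.
p = a·p₁ + b·p₂ ≈ (-0.151, 0.878, -0.454); φ = arcsin(p_z) ≈ -27.03°, λ = atan2(p_y, p_x) ≈ 99.75°.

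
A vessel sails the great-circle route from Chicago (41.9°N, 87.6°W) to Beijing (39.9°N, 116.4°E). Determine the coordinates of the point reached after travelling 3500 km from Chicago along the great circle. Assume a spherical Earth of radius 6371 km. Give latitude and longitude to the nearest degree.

≈ 70°N, 116°W

From cos δ = sin φ₁ sin φ₂ + cos φ₁ cos φ₂ cos Δλ, the central angle is δ ≈ 1.664 rad (95.4°). The total great-circle distance is δ·R ≈ 1.664 × 6371 ≈ 10603 km, so the target fraction is f = 3500/10603 ≈ 0.330.
Interpolate at f ≈ 0.330 with slerp weights a = sin((1−f)δ)/sin δ ≈ 0.902, b = sin(fδ)/sin δ ≈ 0.524.
p = a·p₁ + b·p₂ ≈ (-0.151, -0.310, 0.939); φ = arcsin(p_z) ≈ 69.82°, λ = atan2(p_y, p_x) ≈ -115.92°.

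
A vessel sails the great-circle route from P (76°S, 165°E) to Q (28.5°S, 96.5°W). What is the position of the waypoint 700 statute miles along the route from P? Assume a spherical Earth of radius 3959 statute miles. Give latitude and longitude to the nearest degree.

Write both endpoints as unit vectors p₁, p₂ with components (cos φ cos λ, cos φ sin λ, sin φ).
The central angle between the endpoints is δ = arccos(p₁·p₂) ≈ 1.125 rad (64.4°). The total great-circle distance is δ·R ≈ 1.125 × 3959 ≈ 4452 mi, so the target fraction is f = 700/4452 ≈ 0.157.
Interpolate at f ≈ 0.157 with slerp weights a = sin((1−f)δ)/sin δ ≈ 0.900, b = sin(fδ)/sin δ ≈ 0.195.
p = a·p₁ + b·p₂ ≈ (-0.230, -0.114, -0.967); φ = arcsin(p_z) ≈ -75.14°, λ = atan2(p_y, p_x) ≈ -153.63°.

≈ (75°S, 154°W)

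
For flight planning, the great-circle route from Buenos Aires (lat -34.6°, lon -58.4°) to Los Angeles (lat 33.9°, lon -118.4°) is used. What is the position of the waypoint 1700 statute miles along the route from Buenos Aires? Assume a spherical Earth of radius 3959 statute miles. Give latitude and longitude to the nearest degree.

≈ lat -16°, lon -77°

The haversine formula gives a central angle δ ≈ 1.546 rad (88.6°) between the endpoints. The total great-circle distance is δ·R ≈ 1.546 × 3959 ≈ 6120 mi, so the target fraction is f = 1700/6120 ≈ 0.278.
Interpolate at f ≈ 0.278 with slerp weights a = sin((1−f)δ)/sin δ ≈ 0.899, b = sin(fδ)/sin δ ≈ 0.416.
p = a·p₁ + b·p₂ ≈ (0.223, -0.934, -0.278); φ = arcsin(p_z) ≈ -16.15°, λ = atan2(p_y, p_x) ≈ -76.56°.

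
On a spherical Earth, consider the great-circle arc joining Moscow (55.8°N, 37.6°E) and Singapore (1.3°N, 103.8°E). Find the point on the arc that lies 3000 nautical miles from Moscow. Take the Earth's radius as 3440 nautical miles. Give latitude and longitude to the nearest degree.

Write both endpoints as unit vectors p₁, p₂ with components (cos φ cos λ, cos φ sin λ, sin φ).
The central angle between the endpoints is δ = arccos(p₁·p₂) ≈ 1.323 rad (75.8°). The total great-circle distance is δ·R ≈ 1.323 × 3440 ≈ 4550 nmi, so the target fraction is f = 3000/4550 ≈ 0.659.
Interpolate at f ≈ 0.659 with slerp weights a = sin((1−f)δ)/sin δ ≈ 0.449, b = sin(fδ)/sin δ ≈ 0.790.
p = a·p₁ + b·p₂ ≈ (0.012, 0.921, 0.390); φ = arcsin(p_z) ≈ 22.92°, λ = atan2(p_y, p_x) ≈ 89.27°.

≈ 23°N, 89°E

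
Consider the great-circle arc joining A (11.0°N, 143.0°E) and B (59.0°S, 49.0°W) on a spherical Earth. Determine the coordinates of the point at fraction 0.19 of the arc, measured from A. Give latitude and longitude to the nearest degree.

≈ (14°S, 147°E)

Convert each endpoint to a unit vector on the sphere (x = cos φ cos λ, y = cos φ sin λ, z = sin φ).
The central angle between the endpoints is δ = arccos(p₁·p₂) ≈ 2.289 rad (131.2°).
Interpolate at f = 0.19 with slerp weights a = sin((1−f)δ)/sin δ ≈ 1.275, b = sin(fδ)/sin δ ≈ 0.560.
p = a·p₁ + b·p₂ ≈ (-0.811, 0.536, -0.236); φ = arcsin(p_z) ≈ -13.67°, λ = atan2(p_y, p_x) ≈ 146.54°.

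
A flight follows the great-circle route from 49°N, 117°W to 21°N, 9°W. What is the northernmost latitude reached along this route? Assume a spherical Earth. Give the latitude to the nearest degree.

The great circle lies in the plane with unit normal n̂ = (p₁ × p₂)/|p₁ × p₂|.
Here n̂_z ≈ +0.584; the vertex latitude is φ_max = arccos|n̂_z| ≈ 54.2°.
Check via Clairaut: cos φ_max = |cos φ₁| · sin C = cos(49.0°)·sin(63.0°) ≈ 0.584, again giving ≈ 54.2°.

≈ 54°N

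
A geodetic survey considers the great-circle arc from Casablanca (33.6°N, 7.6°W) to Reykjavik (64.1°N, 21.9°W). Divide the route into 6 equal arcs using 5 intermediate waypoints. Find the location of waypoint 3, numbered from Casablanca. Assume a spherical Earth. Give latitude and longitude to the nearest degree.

≈ 49°N, 13°W

Convert each endpoint to a unit vector on the sphere (x = cos φ cos λ, y = cos φ sin λ, z = sin φ).
The central angle between the endpoints is δ = arccos(p₁·p₂) ≈ 0.554 rad (31.7°).
Interpolate at f = 3/6 with slerp weights a = sin((1−f)δ)/sin δ ≈ 0.520, b = sin(fδ)/sin δ ≈ 0.520.
p = a·p₁ + b·p₂ ≈ (0.640, -0.142, 0.755); φ = arcsin(p_z) ≈ 49.05°, λ = atan2(p_y, p_x) ≈ -12.51°.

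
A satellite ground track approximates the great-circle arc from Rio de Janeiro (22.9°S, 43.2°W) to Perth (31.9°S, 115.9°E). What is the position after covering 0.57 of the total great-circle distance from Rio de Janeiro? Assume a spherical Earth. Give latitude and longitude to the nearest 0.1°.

Write both endpoints as unit vectors p₁, p₂ with components (cos φ cos λ, cos φ sin λ, sin φ).
The central angle between the endpoints is δ = arccos(p₁·p₂) ≈ 2.123 rad (121.7°).
Interpolate at f = 0.57 with slerp weights a = sin((1−f)δ)/sin δ ≈ 0.930, b = sin(fδ)/sin δ ≈ 1.099.
p = a·p₁ + b·p₂ ≈ (0.217, 0.253, -0.943); φ = arcsin(p_z) ≈ -70.53°, λ = atan2(p_y, p_x) ≈ 49.45°.

≈ 70.5°S, 49.5°E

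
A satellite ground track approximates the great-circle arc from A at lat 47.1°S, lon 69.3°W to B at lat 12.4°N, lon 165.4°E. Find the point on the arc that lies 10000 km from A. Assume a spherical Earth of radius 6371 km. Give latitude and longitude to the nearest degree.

≈ lat 13°S, lon 173°W

Convert each endpoint to a unit vector on the sphere (x = cos φ cos λ, y = cos φ sin λ, z = sin φ).
The central angle between the endpoints is δ = arccos(p₁·p₂) ≈ 2.143 rad (122.8°). The total great-circle distance is δ·R ≈ 2.143 × 6371 ≈ 13653 km, so the target fraction is f = 10000/13653 ≈ 0.732.
Interpolate at f ≈ 0.732 with slerp weights a = sin((1−f)δ)/sin δ ≈ 0.645, b = sin(fδ)/sin δ ≈ 1.189.
p = a·p₁ + b·p₂ ≈ (-0.969, -0.118, -0.217); φ = arcsin(p_z) ≈ -12.55°, λ = atan2(p_y, p_x) ≈ -173.05°.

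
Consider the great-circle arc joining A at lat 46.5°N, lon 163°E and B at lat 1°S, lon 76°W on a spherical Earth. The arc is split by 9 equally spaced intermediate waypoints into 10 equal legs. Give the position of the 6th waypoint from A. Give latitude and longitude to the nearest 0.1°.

≈ lat 32.0°N, lon 107.7°W

Write both endpoints as unit vectors p₁, p₂ with components (cos φ cos λ, cos φ sin λ, sin φ).
The central angle between the endpoints is δ = arccos(p₁·p₂) ≈ 1.947 rad (111.5°).
Interpolate at f = 6/10 with slerp weights a = sin((1−f)δ)/sin δ ≈ 0.755, b = sin(fδ)/sin δ ≈ 0.989.
p = a·p₁ + b·p₂ ≈ (-0.258, -0.808, 0.530); φ = arcsin(p_z) ≈ 32.04°, λ = atan2(p_y, p_x) ≈ -107.71°.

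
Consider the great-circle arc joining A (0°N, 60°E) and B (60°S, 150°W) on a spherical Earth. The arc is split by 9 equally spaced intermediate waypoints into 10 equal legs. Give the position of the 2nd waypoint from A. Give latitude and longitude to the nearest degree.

The haversine formula gives a central angle δ ≈ 2.019 rad (115.7°) between the endpoints.
Interpolate at f = 2/10 with slerp weights a = sin((1−f)δ)/sin δ ≈ 1.108, b = sin(fδ)/sin δ ≈ 0.436.
p = a·p₁ + b·p₂ ≈ (0.365, 0.851, -0.377); φ = arcsin(p_z) ≈ -22.17°, λ = atan2(p_y, p_x) ≈ 66.76°.

≈ (22°S, 67°E)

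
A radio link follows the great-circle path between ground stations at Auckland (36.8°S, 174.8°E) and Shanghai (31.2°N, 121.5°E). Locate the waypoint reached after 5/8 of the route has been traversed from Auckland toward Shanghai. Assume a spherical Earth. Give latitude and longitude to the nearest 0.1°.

≈ 5.7°N, 141.4°E

Convert each endpoint to a unit vector on the sphere (x = cos φ cos λ, y = cos φ sin λ, z = sin φ).
The central angle between the endpoints is δ = arccos(p₁·p₂) ≈ 1.472 rad (84.3°).
Interpolate at f = 5/8 with slerp weights a = sin((1−f)δ)/sin δ ≈ 0.527, b = sin(fδ)/sin δ ≈ 0.799.
p = a·p₁ + b·p₂ ≈ (-0.777, 0.621, 0.099); φ = arcsin(p_z) ≈ 5.65°, λ = atan2(p_y, p_x) ≈ 141.37°.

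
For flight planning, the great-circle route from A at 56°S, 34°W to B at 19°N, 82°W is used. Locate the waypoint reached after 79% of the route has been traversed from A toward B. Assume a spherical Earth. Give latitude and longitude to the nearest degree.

Convert each endpoint to a unit vector on the sphere (x = cos φ cos λ, y = cos φ sin λ, z = sin φ).
The central angle between the endpoints is δ = arccos(p₁·p₂) ≈ 1.487 rad (85.2°).
Interpolate at f = 0.79 with slerp weights a = sin((1−f)δ)/sin δ ≈ 0.308, b = sin(fδ)/sin δ ≈ 0.926.
p = a·p₁ + b·p₂ ≈ (0.265, -0.963, 0.046); φ = arcsin(p_z) ≈ 2.63°, λ = atan2(p_y, p_x) ≈ -74.63°.

≈ 3°N, 75°W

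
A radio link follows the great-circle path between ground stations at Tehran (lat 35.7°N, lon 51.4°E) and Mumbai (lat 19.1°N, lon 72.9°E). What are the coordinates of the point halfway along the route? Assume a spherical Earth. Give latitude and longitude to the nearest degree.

Write both endpoints as unit vectors p₁, p₂ with components (cos φ cos λ, cos φ sin λ, sin φ).
The central angle between the endpoints is δ = arccos(p₁·p₂) ≈ 0.440 rad (25.2°).
Interpolate at f = 1/2 with slerp weights a = sin((1−f)δ)/sin δ ≈ 0.512, b = sin(fδ)/sin δ ≈ 0.512.
p = a·p₁ + b·p₂ ≈ (0.402, 0.788, 0.467); φ = arcsin(p_z) ≈ 27.81°, λ = atan2(p_y, p_x) ≈ 62.97°.

≈ lat 28°N, lon 63°E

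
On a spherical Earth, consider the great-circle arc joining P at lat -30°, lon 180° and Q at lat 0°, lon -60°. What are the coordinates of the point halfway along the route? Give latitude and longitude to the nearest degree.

From cos δ = sin φ₁ sin φ₂ + cos φ₁ cos φ₂ cos Δλ, the central angle is δ ≈ 2.019 rad (115.7°).
Interpolate at f = 1/2 with slerp weights a = sin((1−f)δ)/sin δ ≈ 0.939, b = sin(fδ)/sin δ ≈ 0.939.
p = a·p₁ + b·p₂ ≈ (-0.344, -0.813, -0.470); φ = arcsin(p_z) ≈ -28.00°, λ = atan2(p_y, p_x) ≈ -112.91°.

≈ lat -28°, lon -113°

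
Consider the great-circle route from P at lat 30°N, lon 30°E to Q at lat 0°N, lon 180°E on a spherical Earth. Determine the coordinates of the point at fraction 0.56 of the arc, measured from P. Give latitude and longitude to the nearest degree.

≈ lat 41°N, lon 130°E

Write both endpoints as unit vectors p₁, p₂ with components (cos φ cos λ, cos φ sin λ, sin φ).
The central angle between the endpoints is δ = arccos(p₁·p₂) ≈ 2.419 rad (138.6°).
Interpolate at f = 0.56 with slerp weights a = sin((1−f)δ)/sin δ ≈ 1.322, b = sin(fδ)/sin δ ≈ 1.477.
p = a·p₁ + b·p₂ ≈ (-0.485, 0.572, 0.661); φ = arcsin(p_z) ≈ 41.38°, λ = atan2(p_y, p_x) ≈ 130.28°.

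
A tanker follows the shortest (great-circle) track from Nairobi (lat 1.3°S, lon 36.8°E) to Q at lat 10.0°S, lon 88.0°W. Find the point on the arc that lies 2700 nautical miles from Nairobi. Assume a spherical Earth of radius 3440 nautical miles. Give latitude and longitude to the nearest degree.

≈ lat 10°S, lon 8°W

Convert each endpoint to a unit vector on the sphere (x = cos φ cos λ, y = cos φ sin λ, z = sin φ).
The central angle between the endpoints is δ = arccos(p₁·p₂) ≈ 2.163 rad (123.9°). The total great-circle distance is δ·R ≈ 2.163 × 3440 ≈ 7440 nmi, so the target fraction is f = 2700/7440 ≈ 0.363.
Interpolate at f ≈ 0.363 with slerp weights a = sin((1−f)δ)/sin δ ≈ 1.183, b = sin(fδ)/sin δ ≈ 0.852.
p = a·p₁ + b·p₂ ≈ (0.976, -0.130, -0.175); φ = arcsin(p_z) ≈ -10.06°, λ = atan2(p_y, p_x) ≈ -7.58°.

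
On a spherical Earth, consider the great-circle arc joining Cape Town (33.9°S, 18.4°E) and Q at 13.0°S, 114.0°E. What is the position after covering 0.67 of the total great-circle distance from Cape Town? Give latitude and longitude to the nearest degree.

≈ 27°S, 87°E

Convert each endpoint to a unit vector on the sphere (x = cos φ cos λ, y = cos φ sin λ, z = sin φ).
The central angle between the endpoints is δ = arccos(p₁·p₂) ≈ 1.524 rad (87.3°).
Interpolate at f = 0.67 with slerp weights a = sin((1−f)δ)/sin δ ≈ 0.483, b = sin(fδ)/sin δ ≈ 0.854.
p = a·p₁ + b·p₂ ≈ (0.042, 0.886, -0.461); φ = arcsin(p_z) ≈ -27.46°, λ = atan2(p_y, p_x) ≈ 87.30°.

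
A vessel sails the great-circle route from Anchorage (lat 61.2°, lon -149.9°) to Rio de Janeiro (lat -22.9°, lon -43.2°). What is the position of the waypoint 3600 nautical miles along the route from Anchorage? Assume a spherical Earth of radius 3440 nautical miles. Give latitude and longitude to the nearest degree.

≈ lat 27°, lon -73°

Convert each endpoint to a unit vector on the sphere (x = cos φ cos λ, y = cos φ sin λ, z = sin φ).
The central angle between the endpoints is δ = arccos(p₁·p₂) ≈ 2.058 rad (117.9°). The total great-circle distance is δ·R ≈ 2.058 × 3440 ≈ 7081 nmi, so the target fraction is f = 3600/7081 ≈ 0.508.
Interpolate at f ≈ 0.508 with slerp weights a = sin((1−f)δ)/sin δ ≈ 0.960, b = sin(fδ)/sin δ ≈ 0.980.
p = a·p₁ + b·p₂ ≈ (0.258, -0.850, 0.460); φ = arcsin(p_z) ≈ 27.37°, λ = atan2(p_y, p_x) ≈ -73.11°.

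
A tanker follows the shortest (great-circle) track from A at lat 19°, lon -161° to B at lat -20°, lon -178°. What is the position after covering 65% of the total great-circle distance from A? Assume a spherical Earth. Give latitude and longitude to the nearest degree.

From cos δ = sin φ₁ sin φ₂ + cos φ₁ cos φ₂ cos Δλ, the central angle is δ ≈ 0.740 rad (42.4°).
Interpolate at f = 0.65 with slerp weights a = sin((1−f)δ)/sin δ ≈ 0.380, b = sin(fδ)/sin δ ≈ 0.686.
p = a·p₁ + b·p₂ ≈ (-0.984, -0.139, -0.111); φ = arcsin(p_z) ≈ -6.37°, λ = atan2(p_y, p_x) ≈ -171.93°.

≈ lat -6°, lon -172°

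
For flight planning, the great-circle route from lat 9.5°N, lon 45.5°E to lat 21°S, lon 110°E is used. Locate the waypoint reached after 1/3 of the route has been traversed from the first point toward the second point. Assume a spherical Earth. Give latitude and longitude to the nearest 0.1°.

≈ lat 1.3°S, lon 66.4°E

Convert each endpoint to a unit vector on the sphere (x = cos φ cos λ, y = cos φ sin λ, z = sin φ).
The central angle between the endpoints is δ = arccos(p₁·p₂) ≈ 1.227 rad (70.3°).
Interpolate at f = 1/3 with slerp weights a = sin((1−f)δ)/sin δ ≈ 0.775, b = sin(fδ)/sin δ ≈ 0.422.
p = a·p₁ + b·p₂ ≈ (0.401, 0.916, -0.023); φ = arcsin(p_z) ≈ -1.34°, λ = atan2(p_y, p_x) ≈ 66.36°.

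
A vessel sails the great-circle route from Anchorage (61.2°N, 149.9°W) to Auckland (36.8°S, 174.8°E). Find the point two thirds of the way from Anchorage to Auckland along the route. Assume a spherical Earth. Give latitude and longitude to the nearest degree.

≈ 4°S, 176°W

Convert each endpoint to a unit vector on the sphere (x = cos φ cos λ, y = cos φ sin λ, z = sin φ).
The central angle between the endpoints is δ = arccos(p₁·p₂) ≈ 1.782 rad (102.1°).
Interpolate at f = 2/3 with slerp weights a = sin((1−f)δ)/sin δ ≈ 0.573, b = sin(fδ)/sin δ ≈ 0.949.
p = a·p₁ + b·p₂ ≈ (-0.995, -0.069, -0.067); φ = arcsin(p_z) ≈ -3.82°, λ = atan2(p_y, p_x) ≈ -176.01°.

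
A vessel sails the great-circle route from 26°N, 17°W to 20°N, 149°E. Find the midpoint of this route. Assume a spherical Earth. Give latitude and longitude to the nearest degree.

≈ 74°N, 76°E

From cos δ = sin φ₁ sin φ₂ + cos φ₁ cos φ₂ cos Δλ, the central angle is δ ≈ 2.304 rad (132.0°).
Interpolate at f = 1/2 with slerp weights a = sin((1−f)δ)/sin δ ≈ 1.230, b = sin(fδ)/sin δ ≈ 1.230.
p = a·p₁ + b·p₂ ≈ (0.066, 0.272, 0.960); φ = arcsin(p_z) ≈ 73.73°, λ = atan2(p_y, p_x) ≈ 76.27°.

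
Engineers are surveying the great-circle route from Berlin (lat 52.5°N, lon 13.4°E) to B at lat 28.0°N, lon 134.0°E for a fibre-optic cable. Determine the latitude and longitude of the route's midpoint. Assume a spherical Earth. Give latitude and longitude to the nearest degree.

Write both endpoints as unit vectors p₁, p₂ with components (cos φ cos λ, cos φ sin λ, sin φ).
The central angle between the endpoints is δ = arccos(p₁·p₂) ≈ 1.472 rad (84.3°).
Interpolate at f = 1/2 with slerp weights a = sin((1−f)δ)/sin δ ≈ 0.675, b = sin(fδ)/sin δ ≈ 0.675.
p = a·p₁ + b·p₂ ≈ (-0.014, 0.524, 0.852); φ = arcsin(p_z) ≈ 58.41°, λ = atan2(p_y, p_x) ≈ 91.56°.

≈ lat 58°N, lon 92°E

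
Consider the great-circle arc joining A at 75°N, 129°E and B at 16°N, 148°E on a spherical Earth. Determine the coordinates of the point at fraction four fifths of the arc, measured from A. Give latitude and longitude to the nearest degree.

From cos δ = sin φ₁ sin φ₂ + cos φ₁ cos φ₂ cos Δλ, the central angle is δ ≈ 1.045 rad (59.9°).
Interpolate at f = 4/5 with slerp weights a = sin((1−f)δ)/sin δ ≈ 0.240, b = sin(fδ)/sin δ ≈ 0.858.
p = a·p₁ + b·p₂ ≈ (-0.738, 0.485, 0.468); φ = arcsin(p_z) ≈ 27.92°, λ = atan2(p_y, p_x) ≈ 146.69°.

≈ 28°N, 147°E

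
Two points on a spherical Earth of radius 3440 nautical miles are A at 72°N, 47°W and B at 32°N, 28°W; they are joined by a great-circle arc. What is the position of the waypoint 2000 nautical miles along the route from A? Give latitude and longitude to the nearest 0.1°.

≈ 39.8°N, 29.6°W

The haversine formula gives a central angle δ ≈ 0.720 rad (41.3°) between the endpoints. The total great-circle distance is δ·R ≈ 0.720 × 3440 ≈ 2477 nmi, so the target fraction is f = 2000/2477 ≈ 0.807.
Interpolate at f ≈ 0.807 with slerp weights a = sin((1−f)δ)/sin δ ≈ 0.210, b = sin(fδ)/sin δ ≈ 0.833.
p = a·p₁ + b·p₂ ≈ (0.668, -0.379, 0.641); φ = arcsin(p_z) ≈ 39.84°, λ = atan2(p_y, p_x) ≈ -29.57°.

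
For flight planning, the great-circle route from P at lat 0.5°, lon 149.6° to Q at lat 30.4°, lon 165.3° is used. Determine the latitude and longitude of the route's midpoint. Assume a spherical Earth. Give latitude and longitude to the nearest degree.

The haversine formula gives a central angle δ ≈ 0.583 rad (33.4°) between the endpoints.
Interpolate at f = 1/2 with slerp weights a = sin((1−f)δ)/sin δ ≈ 0.522, b = sin(fδ)/sin δ ≈ 0.522.
p = a·p₁ + b·p₂ ≈ (-0.886, 0.378, 0.269); φ = arcsin(p_z) ≈ 15.59°, λ = atan2(p_y, p_x) ≈ 156.87°.

≈ lat 16°, lon 157°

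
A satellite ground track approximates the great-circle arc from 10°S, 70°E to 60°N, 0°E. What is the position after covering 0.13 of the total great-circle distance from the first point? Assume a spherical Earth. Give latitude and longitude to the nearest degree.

The haversine formula gives a central angle δ ≈ 1.553 rad (89.0°) between the endpoints.
Interpolate at f = 0.13 with slerp weights a = sin((1−f)δ)/sin δ ≈ 0.976, b = sin(fδ)/sin δ ≈ 0.201.
p = a·p₁ + b·p₂ ≈ (0.429, 0.903, 0.004); φ = arcsin(p_z) ≈ 0.24°, λ = atan2(p_y, p_x) ≈ 64.59°.

≈ 0°N, 65°E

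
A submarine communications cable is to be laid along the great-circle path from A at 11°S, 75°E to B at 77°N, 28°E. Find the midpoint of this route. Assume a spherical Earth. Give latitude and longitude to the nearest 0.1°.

≈ 34.3°N, 66.8°E

Write both endpoints as unit vectors p₁, p₂ with components (cos φ cos λ, cos φ sin λ, sin φ).
The central angle between the endpoints is δ = arccos(p₁·p₂) ≈ 1.606 rad (92.0°).
Interpolate at f = 1/2 with slerp weights a = sin((1−f)δ)/sin δ ≈ 0.720, b = sin(fδ)/sin δ ≈ 0.720.
p = a·p₁ + b·p₂ ≈ (0.326, 0.759, 0.564); φ = arcsin(p_z) ≈ 34.34°, λ = atan2(p_y, p_x) ≈ 66.75°.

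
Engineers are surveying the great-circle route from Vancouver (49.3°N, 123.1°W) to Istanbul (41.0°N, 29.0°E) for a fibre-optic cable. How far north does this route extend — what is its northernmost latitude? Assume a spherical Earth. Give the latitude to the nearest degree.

≈ 77°N

The great circle lies in the plane with unit normal n̂ = (p₁ × p₂)/|p₁ × p₂|.
Here n̂_z ≈ +0.231; the vertex latitude is φ_max = arccos|n̂_z| ≈ 76.7°.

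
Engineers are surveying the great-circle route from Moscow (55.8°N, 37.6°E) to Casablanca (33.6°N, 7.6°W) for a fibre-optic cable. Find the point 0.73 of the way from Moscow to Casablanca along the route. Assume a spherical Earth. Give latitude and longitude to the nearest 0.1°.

Write both endpoints as unit vectors p₁, p₂ with components (cos φ cos λ, cos φ sin λ, sin φ).
The central angle between the endpoints is δ = arccos(p₁·p₂) ≈ 0.664 rad (38.0°).
Interpolate at f = 0.73 with slerp weights a = sin((1−f)δ)/sin δ ≈ 0.289, b = sin(fδ)/sin δ ≈ 0.756.
p = a·p₁ + b·p₂ ≈ (0.753, 0.016, 0.658); φ = arcsin(p_z) ≈ 41.13°, λ = atan2(p_y, p_x) ≈ 1.21°.

≈ 41.1°N, 1.2°E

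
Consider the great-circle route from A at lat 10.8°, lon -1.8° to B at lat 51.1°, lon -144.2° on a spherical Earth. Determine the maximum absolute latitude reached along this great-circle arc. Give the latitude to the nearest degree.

The great circle lies in the plane with unit normal n̂ = (p₁ × p₂)/|p₁ × p₂|.
Here n̂_z ≈ -0.401; the vertex latitude is φ_max = arccos|n̂_z| ≈ 66.4°.

≈ 66°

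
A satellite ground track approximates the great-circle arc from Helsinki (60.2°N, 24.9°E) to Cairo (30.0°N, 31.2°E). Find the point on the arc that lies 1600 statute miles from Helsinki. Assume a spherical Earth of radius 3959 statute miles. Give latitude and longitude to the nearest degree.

≈ (37°N, 30°E)

Convert each endpoint to a unit vector on the sphere (x = cos φ cos λ, y = cos φ sin λ, z = sin φ).
The central angle between the endpoints is δ = arccos(p₁·p₂) ≈ 0.532 rad (30.5°). The total great-circle distance is δ·R ≈ 0.532 × 3959 ≈ 2107 mi, so the target fraction is f = 1600/2107 ≈ 0.759.
Interpolate at f ≈ 0.759 with slerp weights a = sin((1−f)δ)/sin δ ≈ 0.252, b = sin(fδ)/sin δ ≈ 0.775.
p = a·p₁ + b·p₂ ≈ (0.687, 0.400, 0.606); φ = arcsin(p_z) ≈ 37.29°, λ = atan2(p_y, p_x) ≈ 30.21°.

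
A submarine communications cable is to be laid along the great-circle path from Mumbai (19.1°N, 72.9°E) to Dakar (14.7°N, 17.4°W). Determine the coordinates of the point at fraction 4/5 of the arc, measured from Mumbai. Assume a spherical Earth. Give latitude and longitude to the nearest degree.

≈ (19°N, 0°E)

Write both endpoints as unit vectors p₁, p₂ with components (cos φ cos λ, cos φ sin λ, sin φ).
The central angle between the endpoints is δ = arccos(p₁·p₂) ≈ 1.492 rad (85.5°).
Interpolate at f = 4/5 with slerp weights a = sin((1−f)δ)/sin δ ≈ 0.295, b = sin(fδ)/sin δ ≈ 0.933.
p = a·p₁ + b·p₂ ≈ (0.943, -0.003, 0.333); φ = arcsin(p_z) ≈ 19.46°, λ = atan2(p_y, p_x) ≈ -0.20°.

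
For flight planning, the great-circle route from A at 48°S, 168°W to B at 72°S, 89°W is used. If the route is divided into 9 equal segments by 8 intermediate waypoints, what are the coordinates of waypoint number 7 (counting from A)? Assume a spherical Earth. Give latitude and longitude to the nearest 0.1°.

Write both endpoints as unit vectors p₁, p₂ with components (cos φ cos λ, cos φ sin λ, sin φ).
The central angle between the endpoints is δ = arccos(p₁·p₂) ≈ 0.728 rad (41.7°).
Interpolate at f = 7/9 with slerp weights a = sin((1−f)δ)/sin δ ≈ 0.242, b = sin(fδ)/sin δ ≈ 0.806.
p = a·p₁ + b·p₂ ≈ (-0.154, -0.283, -0.947); φ = arcsin(p_z) ≈ -71.21°, λ = atan2(p_y, p_x) ≈ -118.59°.

≈ 71.2°S, 118.6°W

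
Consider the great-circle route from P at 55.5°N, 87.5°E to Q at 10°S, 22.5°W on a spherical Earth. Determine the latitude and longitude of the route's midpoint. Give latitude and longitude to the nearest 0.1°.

Write both endpoints as unit vectors p₁, p₂ with components (cos φ cos λ, cos φ sin λ, sin φ).
The central angle between the endpoints is δ = arccos(p₁·p₂) ≈ 1.911 rad (109.5°).
Interpolate at f = 1/2 with slerp weights a = sin((1−f)δ)/sin δ ≈ 0.866, b = sin(fδ)/sin δ ≈ 0.866.
p = a·p₁ + b·p₂ ≈ (0.810, 0.164, 0.564); φ = arcsin(p_z) ≈ 34.30°, λ = atan2(p_y, p_x) ≈ 11.43°.

≈ 34.3°N, 11.4°E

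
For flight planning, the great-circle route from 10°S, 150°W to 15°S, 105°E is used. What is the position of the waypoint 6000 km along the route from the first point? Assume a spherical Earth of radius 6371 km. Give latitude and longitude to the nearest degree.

The haversine formula gives a central angle δ ≈ 1.773 rad (101.6°) between the endpoints. The total great-circle distance is δ·R ≈ 1.773 × 6371 ≈ 11299 km, so the target fraction is f = 6000/11299 ≈ 0.531.
Interpolate at f ≈ 0.531 with slerp weights a = sin((1−f)δ)/sin δ ≈ 0.754, b = sin(fδ)/sin δ ≈ 0.825.
p = a·p₁ + b·p₂ ≈ (-0.850, 0.399, -0.345); φ = arcsin(p_z) ≈ -20.16°, λ = atan2(p_y, p_x) ≈ 154.87°.

≈ 20°S, 155°E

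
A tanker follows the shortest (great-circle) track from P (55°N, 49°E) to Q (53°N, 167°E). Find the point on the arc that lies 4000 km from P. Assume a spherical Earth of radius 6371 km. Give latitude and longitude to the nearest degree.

≈ (68°N, 126°E)

Convert each endpoint to a unit vector on the sphere (x = cos φ cos λ, y = cos φ sin λ, z = sin φ).
The central angle between the endpoints is δ = arccos(p₁·p₂) ≈ 1.056 rad (60.5°). The total great-circle distance is δ·R ≈ 1.056 × 6371 ≈ 6729 km, so the target fraction is f = 4000/6729 ≈ 0.594.
Interpolate at f ≈ 0.594 with slerp weights a = sin((1−f)δ)/sin δ ≈ 0.477, b = sin(fδ)/sin δ ≈ 0.675.
p = a·p₁ + b·p₂ ≈ (-0.216, 0.298, 0.930); φ = arcsin(p_z) ≈ 68.40°, λ = atan2(p_y, p_x) ≈ 125.96°.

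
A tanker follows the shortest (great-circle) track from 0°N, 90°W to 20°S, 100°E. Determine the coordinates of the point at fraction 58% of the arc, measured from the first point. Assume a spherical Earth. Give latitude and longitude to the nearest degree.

≈ 64°S, 177°E

Convert each endpoint to a unit vector on the sphere (x = cos φ cos λ, y = cos φ sin λ, z = sin φ).
The central angle between the endpoints is δ = arccos(p₁·p₂) ≈ 2.753 rad (157.7°).
Interpolate at f = 0.58 with slerp weights a = sin((1−f)δ)/sin δ ≈ 2.415, b = sin(fδ)/sin δ ≈ 2.638.
p = a·p₁ + b·p₂ ≈ (-0.430, 0.026, -0.902); φ = arcsin(p_z) ≈ -64.45°, λ = atan2(p_y, p_x) ≈ 176.56°.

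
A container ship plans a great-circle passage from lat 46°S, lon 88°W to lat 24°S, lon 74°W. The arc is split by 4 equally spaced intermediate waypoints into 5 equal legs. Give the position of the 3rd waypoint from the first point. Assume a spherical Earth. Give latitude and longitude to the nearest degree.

Write both endpoints as unit vectors p₁, p₂ with components (cos φ cos λ, cos φ sin λ, sin φ).
The central angle between the endpoints is δ = arccos(p₁·p₂) ≈ 0.432 rad (24.7°).
Interpolate at f = 3/5 with slerp weights a = sin((1−f)δ)/sin δ ≈ 0.411, b = sin(fδ)/sin δ ≈ 0.612.
p = a·p₁ + b·p₂ ≈ (0.164, -0.823, -0.544); φ = arcsin(p_z) ≈ -32.98°, λ = atan2(p_y, p_x) ≈ -78.72°.

≈ lat 33°S, lon 79°W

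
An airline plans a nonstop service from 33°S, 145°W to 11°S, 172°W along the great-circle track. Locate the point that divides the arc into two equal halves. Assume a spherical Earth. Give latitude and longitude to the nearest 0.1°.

Write both endpoints as unit vectors p₁, p₂ with components (cos φ cos λ, cos φ sin λ, sin φ).
The central angle between the endpoints is δ = arccos(p₁·p₂) ≈ 0.578 rad (33.1°).
Interpolate at f = 1/2 with slerp weights a = sin((1−f)δ)/sin δ ≈ 0.522, b = sin(fδ)/sin δ ≈ 0.522.
p = a·p₁ + b·p₂ ≈ (-0.865, -0.322, -0.384); φ = arcsin(p_z) ≈ -22.56°, λ = atan2(p_y, p_x) ≈ -159.58°.

≈ 22.6°S, 159.6°W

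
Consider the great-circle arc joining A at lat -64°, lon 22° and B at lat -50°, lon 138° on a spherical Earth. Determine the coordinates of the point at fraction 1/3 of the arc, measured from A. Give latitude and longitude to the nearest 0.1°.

Convert each endpoint to a unit vector on the sphere (x = cos φ cos λ, y = cos φ sin λ, z = sin φ).
The central angle between the endpoints is δ = arccos(p₁·p₂) ≈ 0.970 rad (55.6°).
Interpolate at f = 1/3 with slerp weights a = sin((1−f)δ)/sin δ ≈ 0.730, b = sin(fδ)/sin δ ≈ 0.385.
p = a·p₁ + b·p₂ ≈ (0.113, 0.286, -0.952); φ = arcsin(p_z) ≈ -72.11°, λ = atan2(p_y, p_x) ≈ 68.43°.

≈ lat -72.1°, lon 68.4°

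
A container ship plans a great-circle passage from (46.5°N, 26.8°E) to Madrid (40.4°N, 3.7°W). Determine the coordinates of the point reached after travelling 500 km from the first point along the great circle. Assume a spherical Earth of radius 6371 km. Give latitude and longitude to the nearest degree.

≈ (46°N, 20°E)

Write both endpoints as unit vectors p₁, p₂ with components (cos φ cos λ, cos φ sin λ, sin φ).
The central angle between the endpoints is δ = arccos(p₁·p₂) ≈ 0.398 rad (22.8°). The total great-circle distance is δ·R ≈ 0.398 × 6371 ≈ 2536 km, so the target fraction is f = 500/2536 ≈ 0.197.
Interpolate at f ≈ 0.197 with slerp weights a = sin((1−f)δ)/sin δ ≈ 0.810, b = sin(fδ)/sin δ ≈ 0.202.
p = a·p₁ + b·p₂ ≈ (0.652, 0.242, 0.719); φ = arcsin(p_z) ≈ 45.97°, λ = atan2(p_y, p_x) ≈ 20.34°.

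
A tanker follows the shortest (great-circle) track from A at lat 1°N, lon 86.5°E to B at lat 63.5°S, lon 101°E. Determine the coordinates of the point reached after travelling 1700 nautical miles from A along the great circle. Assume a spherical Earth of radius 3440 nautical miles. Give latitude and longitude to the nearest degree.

≈ lat 27°S, lon 90°E

Convert each endpoint to a unit vector on the sphere (x = cos φ cos λ, y = cos φ sin λ, z = sin φ).
The central angle between the endpoints is δ = arccos(p₁·p₂) ≈ 1.141 rad (65.4°). The total great-circle distance is δ·R ≈ 1.141 × 3440 ≈ 3926 nmi, so the target fraction is f = 1700/3926 ≈ 0.433.
Interpolate at f ≈ 0.433 with slerp weights a = sin((1−f)δ)/sin δ ≈ 0.663, b = sin(fδ)/sin δ ≈ 0.522.
p = a·p₁ + b·p₂ ≈ (-0.004, 0.890, -0.455); φ = arcsin(p_z) ≈ -27.08°, λ = atan2(p_y, p_x) ≈ 90.25°.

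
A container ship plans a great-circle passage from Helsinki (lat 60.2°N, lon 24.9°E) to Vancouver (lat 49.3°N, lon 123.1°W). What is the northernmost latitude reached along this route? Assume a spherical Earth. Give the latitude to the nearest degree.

The great circle lies in the plane with unit normal n̂ = (p₁ × p₂)/|p₁ × p₂|.
Here n̂_z ≈ -0.186; the vertex latitude is φ_max = arccos|n̂_z| ≈ 79.3°.
Check via Clairaut: cos φ_max = |cos φ₁| · sin C = cos(60.2°)·sin(22.0°) ≈ 0.186, again giving ≈ 79.3°.

≈ 79°N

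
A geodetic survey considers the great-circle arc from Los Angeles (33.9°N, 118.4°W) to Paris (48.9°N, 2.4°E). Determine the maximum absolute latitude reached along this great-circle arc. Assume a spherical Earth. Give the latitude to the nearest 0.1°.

The great circle lies in the plane with unit normal n̂ = (p₁ × p₂)/|p₁ × p₂|.
Here n̂_z ≈ +0.473; the vertex latitude is φ_max = arccos|n̂_z| ≈ 61.7°.
Check via Clairaut: cos φ_max = |cos φ₁| · sin C = cos(33.9°)·sin(34.8°) ≈ 0.473, again giving ≈ 61.7°.

≈ 61.7°N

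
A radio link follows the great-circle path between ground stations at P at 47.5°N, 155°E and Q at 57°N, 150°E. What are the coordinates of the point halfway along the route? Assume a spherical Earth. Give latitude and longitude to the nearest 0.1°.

≈ 52.3°N, 152.8°E

Convert each endpoint to a unit vector on the sphere (x = cos φ cos λ, y = cos φ sin λ, z = sin φ).
The central angle between the endpoints is δ = arccos(p₁·p₂) ≈ 0.174 rad (10.0°).
Interpolate at f = 1/2 with slerp weights a = sin((1−f)δ)/sin δ ≈ 0.502, b = sin(fδ)/sin δ ≈ 0.502.
p = a·p₁ + b·p₂ ≈ (-0.544, 0.280, 0.791); φ = arcsin(p_z) ≈ 52.28°, λ = atan2(p_y, p_x) ≈ 152.77°.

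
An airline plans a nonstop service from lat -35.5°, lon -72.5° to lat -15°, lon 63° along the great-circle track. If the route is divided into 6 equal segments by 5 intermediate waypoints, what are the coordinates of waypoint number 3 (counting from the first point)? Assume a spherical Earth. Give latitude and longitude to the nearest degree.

From cos δ = sin φ₁ sin φ₂ + cos φ₁ cos φ₂ cos Δλ, the central angle is δ ≈ 1.994 rad (114.2°).
Interpolate at f = 3/6 with slerp weights a = sin((1−f)δ)/sin δ ≈ 0.921, b = sin(fδ)/sin δ ≈ 0.921.
p = a·p₁ + b·p₂ ≈ (0.629, 0.078, -0.773); φ = arcsin(p_z) ≈ -50.64°, λ = atan2(p_y, p_x) ≈ 7.03°.

≈ lat -51°, lon 7°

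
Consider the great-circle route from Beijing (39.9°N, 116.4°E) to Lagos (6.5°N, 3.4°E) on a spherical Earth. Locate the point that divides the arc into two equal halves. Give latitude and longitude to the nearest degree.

≈ 37°N, 49°E

Write both endpoints as unit vectors p₁, p₂ with components (cos φ cos λ, cos φ sin λ, sin φ).
The central angle between the endpoints is δ = arccos(p₁·p₂) ≈ 1.798 rad (103.0°).
Interpolate at f = 1/2 with slerp weights a = sin((1−f)δ)/sin δ ≈ 0.803, b = sin(fδ)/sin δ ≈ 0.803.
p = a·p₁ + b·p₂ ≈ (0.523, 0.599, 0.606); φ = arcsin(p_z) ≈ 37.32°, λ = atan2(p_y, p_x) ≈ 48.91°.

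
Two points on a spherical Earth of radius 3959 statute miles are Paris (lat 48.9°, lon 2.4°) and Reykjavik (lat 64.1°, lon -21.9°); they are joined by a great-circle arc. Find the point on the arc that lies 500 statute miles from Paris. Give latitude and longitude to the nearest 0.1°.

From cos δ = sin φ₁ sin φ₂ + cos φ₁ cos φ₂ cos Δλ, the central angle is δ ≈ 0.349 rad (20.0°). The total great-circle distance is δ·R ≈ 0.349 × 3959 ≈ 1383 mi, so the target fraction is f = 500/1383 ≈ 0.361.
Interpolate at f ≈ 0.361 with slerp weights a = sin((1−f)δ)/sin δ ≈ 0.646, b = sin(fδ)/sin δ ≈ 0.368.
p = a·p₁ + b·p₂ ≈ (0.574, -0.042, 0.818); φ = arcsin(p_z) ≈ 54.89°, λ = atan2(p_y, p_x) ≈ -4.20°.

≈ lat 54.9°, lon -4.2°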